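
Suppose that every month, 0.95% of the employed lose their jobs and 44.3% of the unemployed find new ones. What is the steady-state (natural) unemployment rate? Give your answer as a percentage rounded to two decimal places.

Steady-state unemployment rate ≈ 2.10%.

At steady state the flows balance: s·E = f·U, so U/(E+U) = s/(s+f).
u* = 0.95 / (0.95 + 44.3) = 0.95 / 45.25 = 2.10%.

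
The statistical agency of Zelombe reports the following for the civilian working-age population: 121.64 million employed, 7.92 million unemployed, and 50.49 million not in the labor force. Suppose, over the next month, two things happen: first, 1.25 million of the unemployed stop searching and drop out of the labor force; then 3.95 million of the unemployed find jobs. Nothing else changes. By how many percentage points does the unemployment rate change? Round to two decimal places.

Initially, labor force = 121.64 + 7.92 = 129.56 million, so u = 7.92/129.56 = 6.11%.
After the first change, unemployed and labor force both fall by 1.25 → E = 121.64, U = 6.67, labor force = 128.31 million.
After the second change, unemployed falls and employed rises by 3.95; labor force unchanged → E = 125.59, U = 2.72, labor force = 128.31 million.
New unemployment rate = 2.72 / 128.31 = 2.12%.
Change = 2.12% − 6.11% = −3.99 percentage points.

The unemployment rate changes by −3.99 percentage points.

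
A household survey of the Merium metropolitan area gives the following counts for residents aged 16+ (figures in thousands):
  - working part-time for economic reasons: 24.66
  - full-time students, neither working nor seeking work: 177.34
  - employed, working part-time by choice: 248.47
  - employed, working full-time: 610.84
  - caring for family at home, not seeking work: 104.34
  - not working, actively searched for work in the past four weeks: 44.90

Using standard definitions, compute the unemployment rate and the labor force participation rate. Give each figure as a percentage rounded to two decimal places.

Unemployment rate ≈ 4.83%; labor force participation rate ≈ 76.73%.

Employed = 24.66 + 248.47 + 610.84 = 883.97 thousand (anyone who worked, including part-time for economic reasons, counts as employed).
Unemployed = 44.90 thousand.
Labor force = 883.97 + 44.90 = 928.87 thousand.
Not in labor force = 177.34 + 104.34 = 281.68 thousand (those not working and not actively searching are outside the labor force).
Civilian working-age population = 928.87 + 281.68 = 1,210.55 thousand.
Unemployment rate = 44.90 / 928.87 = 4.83%.
Labor force participation rate = 928.87 / 1,210.55 = 76.73%.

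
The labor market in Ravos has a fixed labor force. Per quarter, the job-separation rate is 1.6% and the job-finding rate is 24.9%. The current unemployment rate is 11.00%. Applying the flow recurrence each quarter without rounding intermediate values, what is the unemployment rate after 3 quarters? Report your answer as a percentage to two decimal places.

Unemployment rate after three quarters ≈ 8.01%.

With a fixed labor force, u_{t+1} = u_t + s·(1−u_t) − f·u_t = u_t·(1−s−f) + s.
Here 1−s−f = 0.735 and s = 0.016.
u_1 = 0.110000 × 0.735 + 0.016 = 0.096850.
u_2 = 0.096850 × 0.735 + 0.016 = 0.087185.
u_3 = 0.087185 × 0.735 + 0.016 = 0.080081.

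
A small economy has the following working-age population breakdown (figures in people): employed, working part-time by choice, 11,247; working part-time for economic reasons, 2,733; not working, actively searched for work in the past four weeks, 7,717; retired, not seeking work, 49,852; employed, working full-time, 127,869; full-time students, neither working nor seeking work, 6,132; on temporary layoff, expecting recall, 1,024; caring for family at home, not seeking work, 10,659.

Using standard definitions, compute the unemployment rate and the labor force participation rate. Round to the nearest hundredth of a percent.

Employed = 11,247 + 2,733 + 127,869 = 141,849 (anyone who worked, including part-time for economic reasons, counts as employed).
Unemployed = 7,717 + 1,024 = 8,741 (jobless and actively searching, or on temporary layoff).
Labor force = 141,849 + 8,741 = 150,590.
Not in labor force = 49,852 + 6,132 + 10,659 = 66,643 (those not working and not actively searching are outside the labor force).
Civilian working-age population = 150,590 + 66,643 = 217,233.
Unemployment rate = 8,741 / 150,590 = 5.80%.
Labor force participation rate = 150,590 / 217,233 = 69.32%.

Unemployment rate ≈ 5.80%; labor force participation rate ≈ 69.32%.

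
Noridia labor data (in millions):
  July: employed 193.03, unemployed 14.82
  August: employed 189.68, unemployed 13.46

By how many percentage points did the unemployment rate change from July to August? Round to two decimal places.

The unemployment rate changed by −0.50 percentage points.

July: labor force = 193.03 + 14.82 = 207.85; u = 14.82/207.85 = 7.13%.
August: labor force = 189.68 + 13.46 = 203.14; u = 13.46/203.14 = 6.63%.
Change = 6.63% − 7.13% = −0.50 pp.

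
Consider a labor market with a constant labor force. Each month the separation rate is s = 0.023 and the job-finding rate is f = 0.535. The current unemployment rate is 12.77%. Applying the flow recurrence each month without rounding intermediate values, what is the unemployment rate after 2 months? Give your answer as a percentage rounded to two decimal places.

Unemployment rate after two months ≈ 5.81%.

With a fixed labor force, u_{t+1} = u_t + s·(1−u_t) − f·u_t = u_t·(1−s−f) + s.
Here 1−s−f = 0.442 and s = 0.023.
u_1 = 0.127700 × 0.442 + 0.023 = 0.079443.
u_2 = 0.079443 × 0.442 + 0.023 = 0.058114.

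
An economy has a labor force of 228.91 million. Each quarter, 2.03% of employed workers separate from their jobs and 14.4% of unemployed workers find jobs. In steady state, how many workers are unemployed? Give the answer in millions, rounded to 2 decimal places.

About 28.28 million are unemployed in steady state.

Steady-state unemployment rate u* = s/(s+f) = 2.03/(2.03+14.4) = 0.123554.
Unemployed = u* × labor force = 0.123554 × 228.91 ≈ 28.28 million.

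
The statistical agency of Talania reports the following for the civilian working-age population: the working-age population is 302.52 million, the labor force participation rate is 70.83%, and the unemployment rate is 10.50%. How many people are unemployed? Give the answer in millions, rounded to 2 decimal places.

Labor force = 0.7083 × 302.52 = 214.27 million.
Unemployed = 0.1050 × 214.27 ≈ 22.50 million.

About 22.50 million are unemployed.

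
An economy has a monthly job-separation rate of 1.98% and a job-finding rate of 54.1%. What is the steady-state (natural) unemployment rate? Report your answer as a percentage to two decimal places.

Steady-state unemployment rate ≈ 3.53%.

At steady state the flows balance: s·E = f·U, so U/(E+U) = s/(s+f).
u* = 1.98 / (1.98 + 54.1) = 1.98 / 56.08 = 3.53%.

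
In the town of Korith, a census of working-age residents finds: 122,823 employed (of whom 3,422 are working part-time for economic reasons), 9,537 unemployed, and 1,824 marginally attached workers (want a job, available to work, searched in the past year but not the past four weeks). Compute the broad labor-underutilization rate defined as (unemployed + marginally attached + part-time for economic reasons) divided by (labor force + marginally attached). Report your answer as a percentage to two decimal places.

Broad underutilization rate ≈ 11.02%.

Labor force = 122,823 + 9,537 = 132,360.
Numerator = 9,537 + 1,824 + 3,422 = 14,783.
Denominator = 132,360 + 1,824 = 134,184.
Broad rate = 14,783 / 134,184 = 11.02%.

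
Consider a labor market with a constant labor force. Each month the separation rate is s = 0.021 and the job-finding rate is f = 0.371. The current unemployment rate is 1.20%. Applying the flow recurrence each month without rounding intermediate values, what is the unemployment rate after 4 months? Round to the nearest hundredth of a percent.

Unemployment rate after four months ≈ 4.79%.

With a fixed labor force, u_{t+1} = u_t + s·(1−u_t) − f·u_t = u_t·(1−s−f) + s.
Here 1−s−f = 0.608 and s = 0.021.
u_1 = 0.012000 × 0.608 + 0.021 = 0.028296.
u_2 = 0.028296 × 0.608 + 0.021 = 0.038204.
u_3 = 0.038204 × 0.608 + 0.021 = 0.044228.
u_4 = 0.044228 × 0.608 + 0.021 = 0.047891.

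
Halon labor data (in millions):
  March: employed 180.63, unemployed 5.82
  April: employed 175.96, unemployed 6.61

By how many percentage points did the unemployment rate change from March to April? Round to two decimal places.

March: labor force = 180.63 + 5.82 = 186.45; u = 5.82/186.45 = 3.12%.
April: labor force = 175.96 + 6.61 = 182.57; u = 6.61/182.57 = 3.62%.
Change = 3.62% − 3.12% = +0.50 pp.

The unemployment rate changed by +0.50 percentage points.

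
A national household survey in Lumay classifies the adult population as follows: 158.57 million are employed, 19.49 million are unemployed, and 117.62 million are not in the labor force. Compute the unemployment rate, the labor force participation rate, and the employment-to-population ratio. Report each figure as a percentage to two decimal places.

Labor force = employed + unemployed = 158.57 + 19.49 = 178.06 million.
Working-age population = 178.06 + 117.62 = 295.68 million.
Unemployment rate = 19.49 / 178.06 = 10.95%.
Labor force participation rate = 178.06 / 295.68 = 60.22%.
Employment-population ratio = 158.57 / 295.68 = 53.63%.

Unemployment rate ≈ 10.95%; labor force participation rate ≈ 60.22%; employment-population ratio ≈ 53.63%.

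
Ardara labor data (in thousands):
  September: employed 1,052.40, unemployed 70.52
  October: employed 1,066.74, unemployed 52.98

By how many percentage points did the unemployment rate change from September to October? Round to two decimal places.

The unemployment rate changed by −1.55 percentage points.

September: labor force = 1,052.40 + 70.52 = 1,122.92; u = 70.52/1,122.92 = 6.28%.
October: labor force = 1,066.74 + 52.98 = 1,119.72; u = 52.98/1,119.72 = 4.73%.
Change = 4.73% − 6.28% = −1.55 pp.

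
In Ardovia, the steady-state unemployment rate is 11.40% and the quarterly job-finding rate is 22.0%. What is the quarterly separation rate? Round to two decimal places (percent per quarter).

From u* = s/(s+f): s = u·f/(1−u).
s = 0.1140 × 22.0 / (1 − 0.1140) = 2.5080 / 0.8860 ≈ 2.83% per quarter.

Separation rate ≈ 2.83% per quarter.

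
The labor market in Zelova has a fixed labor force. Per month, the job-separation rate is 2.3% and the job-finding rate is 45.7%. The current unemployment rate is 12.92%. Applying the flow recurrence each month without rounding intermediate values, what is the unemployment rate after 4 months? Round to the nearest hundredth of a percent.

Unemployment rate after four months ≈ 5.39%.

With a fixed labor force, u_{t+1} = u_t + s·(1−u_t) − f·u_t = u_t·(1−s−f) + s.
Here 1−s−f = 0.520 and s = 0.023.
u_1 = 0.129200 × 0.520 + 0.023 = 0.090184.
u_2 = 0.090184 × 0.520 + 0.023 = 0.069896.
u_3 = 0.069896 × 0.520 + 0.023 = 0.059346.
u_4 = 0.059346 × 0.520 + 0.023 = 0.053860.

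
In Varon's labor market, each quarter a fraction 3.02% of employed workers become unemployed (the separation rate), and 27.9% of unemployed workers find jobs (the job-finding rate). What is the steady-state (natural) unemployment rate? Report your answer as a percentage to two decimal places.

Steady-state unemployment rate ≈ 9.77%.

At steady state the flows balance: s·E = f·U, so U/(E+U) = s/(s+f).
u* = 3.02 / (3.02 + 27.9) = 3.02 / 30.92 = 9.77%.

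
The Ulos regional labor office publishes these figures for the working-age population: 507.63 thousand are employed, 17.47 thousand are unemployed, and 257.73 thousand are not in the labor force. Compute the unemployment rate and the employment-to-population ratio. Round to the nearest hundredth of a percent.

Unemployment rate ≈ 3.33%; employment-population ratio ≈ 64.85%.

Labor force = employed + unemployed = 507.63 + 17.47 = 525.10 thousand.
Working-age population = 525.10 + 257.73 = 782.83 thousand.
Unemployment rate = 17.47 / 525.10 = 3.33%.
Employment-population ratio = 507.63 / 782.83 = 64.85%.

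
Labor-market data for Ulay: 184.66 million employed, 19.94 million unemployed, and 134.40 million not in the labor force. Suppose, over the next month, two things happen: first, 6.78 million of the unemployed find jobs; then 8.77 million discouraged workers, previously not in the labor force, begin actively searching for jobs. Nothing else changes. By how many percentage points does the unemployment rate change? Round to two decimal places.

Initially, labor force = 184.66 + 19.94 = 204.60 million, so u = 19.94/204.60 = 9.75%.
After the first change, unemployed falls and employed rises by 6.78; labor force unchanged → E = 191.44, U = 13.16, labor force = 204.60 million.
After the second change, unemployed and labor force both rise by 8.77 → E = 191.44, U = 21.93, labor force = 213.37 million.
New unemployment rate = 21.93 / 213.37 = 10.28%.
Change = 10.28% − 9.75% = +0.53 percentage points.

The unemployment rate changes by +0.53 percentage points.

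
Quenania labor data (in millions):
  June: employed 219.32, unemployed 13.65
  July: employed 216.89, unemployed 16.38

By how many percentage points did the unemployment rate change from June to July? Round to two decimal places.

June: labor force = 219.32 + 13.65 = 232.97; u = 13.65/232.97 = 5.86%.
July: labor force = 216.89 + 16.38 = 233.27; u = 16.38/233.27 = 7.02%.
Change = 7.02% − 5.86% = +1.16 pp.

The unemployment rate changed by +1.16 percentage points.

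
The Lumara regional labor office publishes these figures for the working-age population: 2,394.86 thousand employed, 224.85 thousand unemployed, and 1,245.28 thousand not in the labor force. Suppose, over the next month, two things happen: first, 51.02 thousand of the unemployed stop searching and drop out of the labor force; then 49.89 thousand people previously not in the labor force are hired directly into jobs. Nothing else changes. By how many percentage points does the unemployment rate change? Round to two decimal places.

Initially, labor force = 2,394.86 + 224.85 = 2,619.71 thousand, so u = 224.85/2,619.71 = 8.58%.
After the first change, unemployed and labor force both fall by 51.02 → E = 2,394.86, U = 173.83, labor force = 2,568.69 thousand.
After the second change, employed and labor force both rise by 49.89; unemployed unchanged → E = 2,444.75, U = 173.83, labor force = 2,618.58 thousand.
New unemployment rate = 173.83 / 2,618.58 = 6.64%.
Change = 6.64% − 8.58% = −1.94 percentage points.

The unemployment rate changes by −1.94 percentage points.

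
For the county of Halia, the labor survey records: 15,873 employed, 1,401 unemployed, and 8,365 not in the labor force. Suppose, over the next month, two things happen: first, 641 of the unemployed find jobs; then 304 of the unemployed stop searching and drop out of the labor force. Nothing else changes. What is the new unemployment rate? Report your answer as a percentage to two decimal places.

Initially, labor force = 15,873 + 1,401 = 17,274, so u = 1,401/17,274 = 8.11%.
After the first change, unemployed falls and employed rises by 641; labor force unchanged → E = 16,514, U = 760, labor force = 17,274.
After the second change, unemployed and labor force both fall by 304 → E = 16,514, U = 456, labor force = 16,970.
New unemployment rate = 456 / 16,970 = 2.69%.

New unemployment rate ≈ 2.69%.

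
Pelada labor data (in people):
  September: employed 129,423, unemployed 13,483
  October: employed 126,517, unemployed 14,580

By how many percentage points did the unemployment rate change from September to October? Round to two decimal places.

The unemployment rate changed by +0.90 percentage points.

September: labor force = 129,423 + 13,483 = 142,906; u = 13,483/142,906 = 9.43%.
October: labor force = 126,517 + 14,580 = 141,097; u = 14,580/141,097 = 10.33%.
Change = 10.33% − 9.43% = +0.90 pp.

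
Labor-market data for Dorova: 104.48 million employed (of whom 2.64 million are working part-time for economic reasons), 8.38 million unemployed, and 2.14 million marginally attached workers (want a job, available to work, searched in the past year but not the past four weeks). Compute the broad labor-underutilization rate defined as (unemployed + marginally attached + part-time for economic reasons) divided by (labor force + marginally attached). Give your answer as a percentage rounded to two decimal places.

Broad underutilization rate ≈ 11.44%.

Labor force = 104.48 + 8.38 = 112.86 million.
Numerator = 8.38 + 2.14 + 2.64 = 13.16 million.
Denominator = 112.86 + 2.14 = 115.00 million.
Broad rate = 13.16 / 115.00 = 11.44%.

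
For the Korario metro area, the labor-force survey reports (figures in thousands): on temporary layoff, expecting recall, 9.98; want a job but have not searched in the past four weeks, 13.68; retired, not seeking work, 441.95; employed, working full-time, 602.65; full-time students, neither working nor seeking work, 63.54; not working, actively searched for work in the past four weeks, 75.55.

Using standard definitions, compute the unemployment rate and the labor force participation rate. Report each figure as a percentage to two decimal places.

Unemployment rate ≈ 12.43%; labor force participation rate ≈ 57.00%.

Employed = 602.65 thousand.
Unemployed = 9.98 + 75.55 = 85.53 thousand (jobless and actively searching, or on temporary layoff).
Labor force = 602.65 + 85.53 = 688.18 thousand.
Not in labor force = 13.68 + 441.95 + 63.54 = 519.17 thousand (those not working and not actively searching are outside the labor force — including those who want a job but have given up searching).
Civilian working-age population = 688.18 + 519.17 = 1,207.35 thousand.
Unemployment rate = 85.53 / 688.18 = 12.43%.
Labor force participation rate = 688.18 / 1,207.35 = 57.00%.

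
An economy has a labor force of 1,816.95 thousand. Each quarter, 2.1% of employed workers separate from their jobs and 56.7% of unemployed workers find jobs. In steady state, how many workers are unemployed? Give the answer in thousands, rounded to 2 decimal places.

About 64.89 thousand are unemployed in steady state.

Steady-state unemployment rate u* = s/(s+f) = 2.1/(2.1+56.7) = 0.035714.
Unemployed = u* × labor force = 0.035714 × 1,816.95 ≈ 64.89 thousand.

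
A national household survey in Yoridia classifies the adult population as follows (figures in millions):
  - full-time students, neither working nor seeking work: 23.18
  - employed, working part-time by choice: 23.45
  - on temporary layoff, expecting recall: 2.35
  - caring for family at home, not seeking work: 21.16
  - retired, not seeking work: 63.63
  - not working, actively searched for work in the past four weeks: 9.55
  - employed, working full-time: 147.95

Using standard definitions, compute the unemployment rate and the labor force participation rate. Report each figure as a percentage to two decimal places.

Employed = 23.45 + 147.95 = 171.40 million.
Unemployed = 2.35 + 9.55 = 11.90 million (jobless and actively searching, or on temporary layoff).
Labor force = 171.40 + 11.90 = 183.30 million.
Not in labor force = 23.18 + 21.16 + 63.63 = 107.97 million (those not working and not actively searching are outside the labor force).
Civilian working-age population = 183.30 + 107.97 = 291.27 million.
Unemployment rate = 11.90 / 183.30 = 6.49%.
Labor force participation rate = 183.30 / 291.27 = 62.93%.

Unemployment rate ≈ 6.49%; labor force participation rate ≈ 62.93%.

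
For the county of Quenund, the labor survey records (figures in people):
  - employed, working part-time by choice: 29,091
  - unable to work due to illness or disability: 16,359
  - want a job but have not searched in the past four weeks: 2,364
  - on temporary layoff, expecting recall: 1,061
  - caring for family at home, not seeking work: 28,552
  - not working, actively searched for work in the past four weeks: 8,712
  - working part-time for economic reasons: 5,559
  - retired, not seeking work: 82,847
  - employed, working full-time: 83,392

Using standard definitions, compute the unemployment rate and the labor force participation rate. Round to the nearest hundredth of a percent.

Employed = 29,091 + 5,559 + 83,392 = 118,042 (anyone who worked, including part-time for economic reasons, counts as employed).
Unemployed = 1,061 + 8,712 = 9,773 (jobless and actively searching, or on temporary layoff).
Labor force = 118,042 + 9,773 = 127,815.
Not in labor force = 16,359 + 2,364 + 28,552 + 82,847 = 130,122 (those not working and not actively searching are outside the labor force — including those who want a job but have given up searching).
Civilian working-age population = 127,815 + 130,122 = 257,937.
Unemployment rate = 9,773 / 127,815 = 7.65%.
Labor force participation rate = 127,815 / 257,937 = 49.55%.

Unemployment rate ≈ 7.65%; labor force participation rate ≈ 49.55%.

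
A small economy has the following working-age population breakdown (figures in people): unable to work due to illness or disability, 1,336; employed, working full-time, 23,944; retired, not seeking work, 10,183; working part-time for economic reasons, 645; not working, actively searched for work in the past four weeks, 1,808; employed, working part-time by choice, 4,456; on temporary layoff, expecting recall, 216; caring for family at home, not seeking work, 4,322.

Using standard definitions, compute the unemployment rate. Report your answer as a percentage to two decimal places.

Unemployment rate ≈ 6.51%.

Employed = 23,944 + 645 + 4,456 = 29,045 (anyone who worked, including part-time for economic reasons, counts as employed).
Unemployed = 1,808 + 216 = 2,024 (jobless and actively searching, or on temporary layoff).
Labor force = 29,045 + 2,024 = 31,069.
Unemployment rate = 2,024 / 31,069 = 6.51%.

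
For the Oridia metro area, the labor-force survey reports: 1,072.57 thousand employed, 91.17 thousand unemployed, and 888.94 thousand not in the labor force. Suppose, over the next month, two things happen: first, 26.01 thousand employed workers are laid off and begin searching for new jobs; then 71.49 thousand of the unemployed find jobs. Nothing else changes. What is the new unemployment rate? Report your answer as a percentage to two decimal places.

New unemployment rate ≈ 3.93%.

Initially, labor force = 1,072.57 + 91.17 = 1,163.74 thousand, so u = 91.17/1,163.74 = 7.83%.
After the first change, employed falls and unemployed rises by 26.01; labor force unchanged → E = 1,046.56, U = 117.18, labor force = 1,163.74 thousand.
After the second change, unemployed falls and employed rises by 71.49; labor force unchanged → E = 1,118.05, U = 45.69, labor force = 1,163.74 thousand.
New unemployment rate = 45.69 / 1,163.74 = 3.93%.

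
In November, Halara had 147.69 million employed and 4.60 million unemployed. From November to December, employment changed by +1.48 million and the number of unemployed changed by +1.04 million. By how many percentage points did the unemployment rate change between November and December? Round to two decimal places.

November: labor force = 147.69 + 4.60 = 152.29; u = 4.60/152.29 = 3.02%.
December: labor force = 149.17 + 5.64 = 154.81; u = 5.64/154.81 = 3.64%.
Change = 3.64% − 3.02% = +0.62 pp.

The unemployment rate changed by +0.62 percentage points.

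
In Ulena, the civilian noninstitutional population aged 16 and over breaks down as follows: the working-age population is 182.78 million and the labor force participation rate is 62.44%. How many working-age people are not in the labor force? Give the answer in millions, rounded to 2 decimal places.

About 68.65 million are not in the labor force.

Share not in the labor force = 1 − 0.6244 = 0.3756.
Not in labor force = 0.3756 × 182.78 ≈ 68.65 million.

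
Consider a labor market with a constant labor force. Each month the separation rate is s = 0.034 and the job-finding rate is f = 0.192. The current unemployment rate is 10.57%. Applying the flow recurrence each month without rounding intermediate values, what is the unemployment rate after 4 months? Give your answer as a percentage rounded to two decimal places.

With a fixed labor force, u_{t+1} = u_t + s·(1−u_t) − f·u_t = u_t·(1−s−f) + s.
Here 1−s−f = 0.774 and s = 0.034.
u_1 = 0.105700 × 0.774 + 0.034 = 0.115812.
u_2 = 0.115812 × 0.774 + 0.034 = 0.123638.
u_3 = 0.123638 × 0.774 + 0.034 = 0.129696.
u_4 = 0.129696 × 0.774 + 0.034 = 0.134385.

Unemployment rate after four months ≈ 13.44%.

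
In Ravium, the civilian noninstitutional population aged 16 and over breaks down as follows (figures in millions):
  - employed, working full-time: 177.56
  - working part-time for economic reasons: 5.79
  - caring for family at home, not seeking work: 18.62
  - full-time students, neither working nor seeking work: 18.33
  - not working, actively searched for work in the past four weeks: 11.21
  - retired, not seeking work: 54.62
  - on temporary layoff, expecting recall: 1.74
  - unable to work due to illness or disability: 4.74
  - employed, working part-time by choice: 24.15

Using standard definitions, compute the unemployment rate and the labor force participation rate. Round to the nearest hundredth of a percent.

Employed = 177.56 + 5.79 + 24.15 = 207.50 million (anyone who worked, including part-time for economic reasons, counts as employed).
Unemployed = 11.21 + 1.74 = 12.95 million (jobless and actively searching, or on temporary layoff).
Labor force = 207.50 + 12.95 = 220.45 million.
Not in labor force = 18.62 + 18.33 + 54.62 + 4.74 = 96.31 million (those not working and not actively searching are outside the labor force).
Civilian working-age population = 220.45 + 96.31 = 316.76 million.
Unemployment rate = 12.95 / 220.45 = 5.87%.
Labor force participation rate = 220.45 / 316.76 = 69.60%.

Unemployment rate ≈ 5.87%; labor force participation rate ≈ 69.60%.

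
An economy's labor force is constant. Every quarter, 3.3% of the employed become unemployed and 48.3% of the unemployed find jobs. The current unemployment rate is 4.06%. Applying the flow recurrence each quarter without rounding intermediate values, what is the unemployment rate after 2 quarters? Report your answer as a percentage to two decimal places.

Unemployment rate after two quarters ≈ 5.85%.

With a fixed labor force, u_{t+1} = u_t + s·(1−u_t) − f·u_t = u_t·(1−s−f) + s.
Here 1−s−f = 0.484 and s = 0.033.
u_1 = 0.040600 × 0.484 + 0.033 = 0.052650.
u_2 = 0.052650 × 0.484 + 0.033 = 0.058483.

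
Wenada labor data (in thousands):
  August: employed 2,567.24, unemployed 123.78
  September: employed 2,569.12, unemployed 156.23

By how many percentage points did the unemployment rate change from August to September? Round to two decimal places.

August: labor force = 2,567.24 + 123.78 = 2,691.02; u = 123.78/2,691.02 = 4.60%.
September: labor force = 2,569.12 + 156.23 = 2,725.35; u = 156.23/2,725.35 = 5.73%.
Change = 5.73% − 4.60% = +1.13 pp.

The unemployment rate changed by +1.13 percentage points.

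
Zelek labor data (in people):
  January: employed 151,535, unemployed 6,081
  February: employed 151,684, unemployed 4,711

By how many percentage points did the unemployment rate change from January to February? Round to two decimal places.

January: labor force = 151,535 + 6,081 = 157,616; u = 6,081/157,616 = 3.86%.
February: labor force = 151,684 + 4,711 = 156,395; u = 4,711/156,395 = 3.01%.
Change = 3.01% − 3.86% = −0.85 pp.

The unemployment rate changed by −0.85 percentage points.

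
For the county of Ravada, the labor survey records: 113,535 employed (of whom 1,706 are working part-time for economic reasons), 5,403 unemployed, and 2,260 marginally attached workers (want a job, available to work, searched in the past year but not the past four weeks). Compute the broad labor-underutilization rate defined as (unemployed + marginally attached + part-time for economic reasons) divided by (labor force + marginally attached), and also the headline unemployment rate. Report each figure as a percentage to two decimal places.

Labor force = 113,535 + 5,403 = 118,938.
Numerator = 5,403 + 2,260 + 1,706 = 9,369.
Denominator = 118,938 + 2,260 = 121,198.
Broad rate = 9,369 / 121,198 = 7.73%.
Headline unemployment rate = 5,403 / 118,938 = 4.54%.

Broad underutilization rate ≈ 7.73%; headline unemployment rate ≈ 4.54%.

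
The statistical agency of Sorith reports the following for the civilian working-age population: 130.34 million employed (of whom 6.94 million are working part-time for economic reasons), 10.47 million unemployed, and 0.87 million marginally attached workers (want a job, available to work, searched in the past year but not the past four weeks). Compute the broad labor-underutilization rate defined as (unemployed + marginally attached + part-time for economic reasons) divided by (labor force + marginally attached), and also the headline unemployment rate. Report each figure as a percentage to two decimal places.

Labor force = 130.34 + 10.47 = 140.81 million.
Numerator = 10.47 + 0.87 + 6.94 = 18.28 million.
Denominator = 140.81 + 0.87 = 141.68 million.
Broad rate = 18.28 / 141.68 = 12.90%.
Headline unemployment rate = 10.47 / 140.81 = 7.44%.

Broad underutilization rate ≈ 12.90%; headline unemployment rate ≈ 7.44%.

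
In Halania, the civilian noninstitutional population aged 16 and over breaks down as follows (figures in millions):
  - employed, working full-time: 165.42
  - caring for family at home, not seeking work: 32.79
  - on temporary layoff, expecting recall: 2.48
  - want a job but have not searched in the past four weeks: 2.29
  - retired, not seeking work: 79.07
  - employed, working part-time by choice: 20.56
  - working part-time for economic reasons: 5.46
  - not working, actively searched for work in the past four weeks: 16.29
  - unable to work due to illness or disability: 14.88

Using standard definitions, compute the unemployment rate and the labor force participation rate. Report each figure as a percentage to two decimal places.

Unemployment rate ≈ 8.93%; labor force participation rate ≈ 61.96%.

Employed = 165.42 + 20.56 + 5.46 = 191.44 million (anyone who worked, including part-time for economic reasons, counts as employed).
Unemployed = 2.48 + 16.29 = 18.77 million (jobless and actively searching, or on temporary layoff).
Labor force = 191.44 + 18.77 = 210.21 million.
Not in labor force = 32.79 + 2.29 + 79.07 + 14.88 = 129.03 million (those not working and not actively searching are outside the labor force — including those who want a job but have given up searching).
Civilian working-age population = 210.21 + 129.03 = 339.24 million.
Unemployment rate = 18.77 / 210.21 = 8.93%.
Labor force participation rate = 210.21 / 339.24 = 61.96%.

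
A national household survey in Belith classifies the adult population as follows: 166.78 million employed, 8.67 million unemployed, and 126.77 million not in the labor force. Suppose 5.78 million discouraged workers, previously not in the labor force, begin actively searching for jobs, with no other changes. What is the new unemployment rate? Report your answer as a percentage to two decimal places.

Initially, labor force = 166.78 + 8.67 = 175.45 million, so u = 8.67/175.45 = 4.94%.
After the change, unemployed and labor force both rise by 5.78 → E = 166.78, U = 14.45, labor force = 181.23 million.
New unemployment rate = 14.45 / 181.23 = 7.97%.

New unemployment rate ≈ 7.97%.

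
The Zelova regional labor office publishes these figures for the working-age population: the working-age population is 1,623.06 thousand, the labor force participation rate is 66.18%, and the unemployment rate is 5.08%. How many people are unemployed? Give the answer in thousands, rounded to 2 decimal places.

Labor force = 0.6618 × 1,623.06 = 1,074.14 thousand.
Unemployed = 0.0508 × 1,074.14 ≈ 54.57 thousand.

About 54.57 thousand are unemployed.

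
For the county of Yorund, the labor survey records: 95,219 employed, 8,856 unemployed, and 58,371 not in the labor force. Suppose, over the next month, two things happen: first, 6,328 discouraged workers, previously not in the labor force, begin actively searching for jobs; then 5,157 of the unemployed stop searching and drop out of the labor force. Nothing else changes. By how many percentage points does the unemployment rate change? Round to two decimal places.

Initially, labor force = 95,219 + 8,856 = 104,075, so u = 8,856/104,075 = 8.51%.
After the first change, unemployed and labor force both rise by 6,328 → E = 95,219, U = 15,184, labor force = 110,403.
After the second change, unemployed and labor force both fall by 5,157 → E = 95,219, U = 10,027, labor force = 105,246.
New unemployment rate = 10,027 / 105,246 = 9.53%.
Change = 9.53% − 8.51% = +1.02 percentage points.

The unemployment rate changes by +1.02 percentage points.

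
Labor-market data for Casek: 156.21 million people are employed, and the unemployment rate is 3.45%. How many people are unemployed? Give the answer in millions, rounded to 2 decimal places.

About 5.58 million are unemployed.

Let U be the number unemployed. The labor force is E + U, and U/(E+U) = 0.0345.
So U = 0.0345 × 156.21 / (1 − 0.0345) = 5.3892 / 0.9655 ≈ 5.58 million.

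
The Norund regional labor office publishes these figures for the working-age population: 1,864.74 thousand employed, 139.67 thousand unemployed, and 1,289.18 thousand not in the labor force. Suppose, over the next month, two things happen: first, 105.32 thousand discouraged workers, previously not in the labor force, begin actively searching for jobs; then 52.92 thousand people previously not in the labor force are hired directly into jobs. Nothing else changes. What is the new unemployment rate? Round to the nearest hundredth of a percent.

New unemployment rate ≈ 11.33%.

Initially, labor force = 1,864.74 + 139.67 = 2,004.41 thousand, so u = 139.67/2,004.41 = 6.97%.
After the first change, unemployed and labor force both rise by 105.32 → E = 1,864.74, U = 244.99, labor force = 2,109.73 thousand.
After the second change, employed and labor force both rise by 52.92; unemployed unchanged → E = 1,917.66, U = 244.99, labor force = 2,162.65 thousand.
New unemployment rate = 244.99 / 2,162.65 = 11.33%.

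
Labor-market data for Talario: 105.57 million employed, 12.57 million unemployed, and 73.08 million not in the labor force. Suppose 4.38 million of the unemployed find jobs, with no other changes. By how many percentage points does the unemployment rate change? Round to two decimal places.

Initially, labor force = 105.57 + 12.57 = 118.14 million, so u = 12.57/118.14 = 10.64%.
After the change, unemployed falls and employed rises by 4.38; labor force unchanged → E = 109.95, U = 8.19, labor force = 118.14 million.
New unemployment rate = 8.19 / 118.14 = 6.93%.
Change = 6.93% − 10.64% = −3.71 percentage points.

The unemployment rate changes by −3.71 percentage points.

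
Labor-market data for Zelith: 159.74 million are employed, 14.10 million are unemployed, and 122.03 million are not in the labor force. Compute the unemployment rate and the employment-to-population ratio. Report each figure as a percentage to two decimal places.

Labor force = employed + unemployed = 159.74 + 14.10 = 173.84 million.
Working-age population = 173.84 + 122.03 = 295.87 million.
Unemployment rate = 14.10 / 173.84 = 8.11%.
Employment-population ratio = 159.74 / 295.87 = 53.99%.

Unemployment rate ≈ 8.11%; employment-population ratio ≈ 53.99%.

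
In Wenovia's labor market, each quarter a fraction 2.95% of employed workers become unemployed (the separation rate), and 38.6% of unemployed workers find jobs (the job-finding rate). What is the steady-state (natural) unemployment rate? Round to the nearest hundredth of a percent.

Steady-state unemployment rate ≈ 7.10%.

At steady state the flows balance: s·E = f·U, so U/(E+U) = s/(s+f).
u* = 2.95 / (2.95 + 38.6) = 2.95 / 41.55 = 7.10%.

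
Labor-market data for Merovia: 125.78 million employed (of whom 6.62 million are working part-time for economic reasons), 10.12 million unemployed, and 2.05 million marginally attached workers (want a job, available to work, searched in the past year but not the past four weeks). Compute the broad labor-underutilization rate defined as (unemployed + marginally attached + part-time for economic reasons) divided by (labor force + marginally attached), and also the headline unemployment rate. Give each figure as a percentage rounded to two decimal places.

Labor force = 125.78 + 10.12 = 135.90 million.
Numerator = 10.12 + 2.05 + 6.62 = 18.79 million.
Denominator = 135.90 + 2.05 = 137.95 million.
Broad rate = 18.79 / 137.95 = 13.62%.
Headline unemployment rate = 10.12 / 135.90 = 7.45%.

Broad underutilization rate ≈ 13.62%; headline unemployment rate ≈ 7.45%.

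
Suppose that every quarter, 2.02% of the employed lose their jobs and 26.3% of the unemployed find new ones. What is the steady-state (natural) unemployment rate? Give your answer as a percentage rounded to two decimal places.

Steady-state unemployment rate ≈ 7.13%.

At steady state the flows balance: s·E = f·U, so U/(E+U) = s/(s+f).
u* = 2.02 / (2.02 + 26.3) = 2.02 / 28.32 = 7.13%.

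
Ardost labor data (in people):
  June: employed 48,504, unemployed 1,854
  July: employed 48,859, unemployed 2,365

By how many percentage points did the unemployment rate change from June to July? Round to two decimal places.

The unemployment rate changed by +0.94 percentage points.

June: labor force = 48,504 + 1,854 = 50,358; u = 1,854/50,358 = 3.68%.
July: labor force = 48,859 + 2,365 = 51,224; u = 2,365/51,224 = 4.62%.
Change = 4.62% − 3.68% = +0.94 pp.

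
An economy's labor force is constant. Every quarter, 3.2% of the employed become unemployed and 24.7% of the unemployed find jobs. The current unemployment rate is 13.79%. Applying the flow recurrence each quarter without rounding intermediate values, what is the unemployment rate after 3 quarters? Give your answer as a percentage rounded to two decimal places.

Unemployment rate after three quarters ≈ 12.34%.

With a fixed labor force, u_{t+1} = u_t + s·(1−u_t) − f·u_t = u_t·(1−s−f) + s.
Here 1−s−f = 0.721 and s = 0.032.
u_1 = 0.137900 × 0.721 + 0.032 = 0.131426.
u_2 = 0.131426 × 0.721 + 0.032 = 0.126758.
u_3 = 0.126758 × 0.721 + 0.032 = 0.123393.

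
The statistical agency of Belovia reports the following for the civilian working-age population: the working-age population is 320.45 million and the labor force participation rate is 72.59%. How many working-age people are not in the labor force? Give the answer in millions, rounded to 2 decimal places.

About 87.84 million are not in the labor force.

Share not in the labor force = 1 − 0.7259 = 0.2741.
Not in labor force = 0.2741 × 320.45 ≈ 87.84 million.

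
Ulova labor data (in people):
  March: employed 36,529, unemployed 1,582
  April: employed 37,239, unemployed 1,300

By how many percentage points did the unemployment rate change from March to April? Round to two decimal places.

March: labor force = 36,529 + 1,582 = 38,111; u = 1,582/38,111 = 4.15%.
April: labor force = 37,239 + 1,300 = 38,539; u = 1,300/38,539 = 3.37%.
Change = 3.37% − 4.15% = −0.78 pp.

The unemployment rate changed by −0.78 percentage points.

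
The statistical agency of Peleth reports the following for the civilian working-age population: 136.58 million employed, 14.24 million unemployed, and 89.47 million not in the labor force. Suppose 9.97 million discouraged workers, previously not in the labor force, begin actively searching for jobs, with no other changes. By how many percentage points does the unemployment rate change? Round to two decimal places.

The unemployment rate changes by +5.62 percentage points.

Initially, labor force = 136.58 + 14.24 = 150.82 million, so u = 14.24/150.82 = 9.44%.
After the change, unemployed and labor force both rise by 9.97 → E = 136.58, U = 24.21, labor force = 160.79 million.
New unemployment rate = 24.21 / 160.79 = 15.06%.
Change = 15.06% − 9.44% = +5.62 percentage points.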